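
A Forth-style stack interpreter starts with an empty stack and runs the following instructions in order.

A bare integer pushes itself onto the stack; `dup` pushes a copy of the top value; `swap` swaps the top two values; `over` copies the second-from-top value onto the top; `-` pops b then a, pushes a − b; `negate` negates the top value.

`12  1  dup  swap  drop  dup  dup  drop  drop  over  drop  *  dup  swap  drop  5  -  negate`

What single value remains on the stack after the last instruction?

-7

12     -> 12
1      -> 12 1
dup    -> 12 1 1
swap   -> 12 1 1
drop   -> 12 1
dup    -> 12 1 1
dup    -> 12 1 1 1
drop   -> 12 1 1
drop   -> 12 1
over   -> 12 1 12
drop   -> 12 1
*      -> 12
dup    -> 12 12
swap   -> 12 12
drop   -> 12
5      -> 12 5
-      -> 7
negate -> -7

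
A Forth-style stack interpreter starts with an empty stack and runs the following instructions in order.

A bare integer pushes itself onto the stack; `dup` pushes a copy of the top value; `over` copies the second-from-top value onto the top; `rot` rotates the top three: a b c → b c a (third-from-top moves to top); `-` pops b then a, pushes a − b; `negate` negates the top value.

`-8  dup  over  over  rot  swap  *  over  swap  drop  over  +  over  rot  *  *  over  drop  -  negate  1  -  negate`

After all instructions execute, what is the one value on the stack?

-8     -> -8
dup    -> -8 -8
over   -> -8 -8 -8
over   -> -8 -8 -8 -8
rot    -> -8 -8 -8 -8
swap   -> -8 -8 -8 -8
*      -> -8 -8 64
over   -> -8 -8 64 -8
swap   -> -8 -8 -8 64
drop   -> -8 -8 -8
over   -> -8 -8 -8 -8
+      -> -8 -8 -16
over   -> -8 -8 -16 -8
rot    -> -8 -16 -8 -8
*      -> -8 -16 64
*      -> -8 -1024
over   -> -8 -1024 -8
drop   -> -8 -1024
-      -> 1016
negate -> -1016
1      -> -1016 1
-      -> -1017
negate -> 1017

1017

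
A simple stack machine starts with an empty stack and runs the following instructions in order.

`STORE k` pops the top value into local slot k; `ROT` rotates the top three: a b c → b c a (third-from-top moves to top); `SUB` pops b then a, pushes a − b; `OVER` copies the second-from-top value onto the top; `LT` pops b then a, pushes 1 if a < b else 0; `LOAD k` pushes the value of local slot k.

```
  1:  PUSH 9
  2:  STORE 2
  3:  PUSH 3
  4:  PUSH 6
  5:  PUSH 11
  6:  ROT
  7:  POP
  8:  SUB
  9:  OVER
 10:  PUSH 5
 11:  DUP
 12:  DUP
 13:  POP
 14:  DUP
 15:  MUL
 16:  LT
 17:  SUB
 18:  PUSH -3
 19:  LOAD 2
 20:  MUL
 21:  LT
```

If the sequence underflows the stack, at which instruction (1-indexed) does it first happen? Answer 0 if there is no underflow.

PUSH 9   9
STORE 2  (empty)
PUSH 3   3
PUSH 6   3 6
PUSH 11  3 6 11
ROT      6 11 3
POP      6 11
SUB      -5
OVER  — needs 2 operands, stack has 1 → underflow

9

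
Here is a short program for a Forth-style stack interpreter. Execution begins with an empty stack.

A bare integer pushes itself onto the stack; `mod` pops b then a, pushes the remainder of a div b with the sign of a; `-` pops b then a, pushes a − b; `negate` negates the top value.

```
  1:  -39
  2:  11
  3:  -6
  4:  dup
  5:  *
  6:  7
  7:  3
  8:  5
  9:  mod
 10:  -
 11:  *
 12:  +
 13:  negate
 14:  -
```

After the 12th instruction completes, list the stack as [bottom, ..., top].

-39 -> [-39]
11  -> [-39, 11]
-6  -> [-39, 11, -6]
dup -> [-39, 11, -6, -6]
*   -> [-39, 11, 36]
7   -> [-39, 11, 36, 7]
3   -> [-39, 11, 36, 7, 3]
5   -> [-39, 11, 36, 7, 3, 5]
mod -> [-39, 11, 36, 7, 3]
-   -> [-39, 11, 36, 4]
*   -> [-39, 11, 144]
+   -> [-39, 155]

[-39, 155]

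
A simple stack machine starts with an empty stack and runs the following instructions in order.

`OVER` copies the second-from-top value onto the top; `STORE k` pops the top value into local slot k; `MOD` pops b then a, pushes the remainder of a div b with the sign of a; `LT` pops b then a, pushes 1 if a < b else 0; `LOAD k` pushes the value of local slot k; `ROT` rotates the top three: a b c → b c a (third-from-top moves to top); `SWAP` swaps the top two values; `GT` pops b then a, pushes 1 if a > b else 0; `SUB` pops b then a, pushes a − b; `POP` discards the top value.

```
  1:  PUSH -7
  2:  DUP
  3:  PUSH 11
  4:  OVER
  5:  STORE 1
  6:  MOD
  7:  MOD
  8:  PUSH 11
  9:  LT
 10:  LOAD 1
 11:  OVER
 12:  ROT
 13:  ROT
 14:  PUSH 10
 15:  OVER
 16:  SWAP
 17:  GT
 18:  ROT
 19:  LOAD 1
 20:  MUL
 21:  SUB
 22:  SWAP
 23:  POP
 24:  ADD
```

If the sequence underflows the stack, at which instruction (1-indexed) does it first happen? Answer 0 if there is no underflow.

PUSH -7 : [-7]
DUP     : [-7, -7]
PUSH 11 : [-7, -7, 11]
OVER    : [-7, -7, 11, -7]
STORE 1 : [-7, -7, 11]
MOD     : [-7, -7]
MOD     : [0]
PUSH 11 : [0, 11]
LT      : [1]
LOAD 1  : [1, -7]
OVER    : [1, -7, 1]
ROT     : [-7, 1, 1]
ROT     : [1, 1, -7]
PUSH 10 : [1, 1, -7, 10]
OVER    : [1, 1, -7, 10, -7]
SWAP    : [1, 1, -7, -7, 10]
GT      : [1, 1, -7, 0]
ROT     : [1, -7, 0, 1]
LOAD 1  : [1, -7, 0, 1, -7]
MUL     : [1, -7, 0, -7]
SUB     : [1, -7, 7]
SWAP    : [1, 7, -7]
POP     : [1, 7]
ADD     : [8]

0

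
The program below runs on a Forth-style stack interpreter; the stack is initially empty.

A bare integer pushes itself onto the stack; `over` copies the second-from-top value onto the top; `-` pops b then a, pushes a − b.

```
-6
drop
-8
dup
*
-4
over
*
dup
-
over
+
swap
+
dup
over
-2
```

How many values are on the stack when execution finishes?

-6   : -6
drop : (empty)
-8   : -8
dup  : -8 -8
*    : 64
-4   : 64 -4
over : 64 -4 64
*    : 64 -256
dup  : 64 -256 -256
-    : 64 0
over : 64 0 64
+    : 64 64
swap : 64 64
+    : 128
dup  : 128 128
over : 128 128 128
-2   : 128 128 128 -2

4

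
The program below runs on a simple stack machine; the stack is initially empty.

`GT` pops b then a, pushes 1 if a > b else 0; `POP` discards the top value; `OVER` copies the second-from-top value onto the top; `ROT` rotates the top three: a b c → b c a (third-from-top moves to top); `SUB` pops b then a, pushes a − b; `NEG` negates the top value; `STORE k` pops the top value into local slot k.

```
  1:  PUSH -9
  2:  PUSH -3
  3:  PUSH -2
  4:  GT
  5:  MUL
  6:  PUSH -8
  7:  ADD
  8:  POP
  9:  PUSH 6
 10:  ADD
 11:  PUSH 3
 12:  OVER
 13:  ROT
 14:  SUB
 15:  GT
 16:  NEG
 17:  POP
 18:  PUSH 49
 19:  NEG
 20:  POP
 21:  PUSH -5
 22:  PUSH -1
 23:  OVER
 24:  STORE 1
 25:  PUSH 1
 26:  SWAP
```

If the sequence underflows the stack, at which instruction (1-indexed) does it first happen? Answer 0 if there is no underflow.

10

PUSH -9  -9
PUSH -3  -9 -3
PUSH -2  -9 -3 -2
GT       -9 0
MUL      0
PUSH -8  0 -8
ADD      -8
POP      (empty)
PUSH 6   6
ADD  — needs 2 operands, stack has 1 → underflow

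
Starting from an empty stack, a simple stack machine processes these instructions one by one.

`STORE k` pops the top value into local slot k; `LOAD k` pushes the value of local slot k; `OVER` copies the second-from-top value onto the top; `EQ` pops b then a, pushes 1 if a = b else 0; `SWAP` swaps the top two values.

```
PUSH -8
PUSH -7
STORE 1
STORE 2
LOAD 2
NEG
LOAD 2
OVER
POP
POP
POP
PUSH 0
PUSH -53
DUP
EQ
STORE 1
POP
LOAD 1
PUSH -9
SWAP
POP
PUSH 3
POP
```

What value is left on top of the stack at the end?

PUSH -8  → -8
PUSH -7  → -8 -7
STORE 1  → -8
STORE 2  → (empty)
LOAD 2   → -8
NEG      → 8
LOAD 2   → 8 -8
OVER     → 8 -8 8
POP      → 8 -8
POP      → 8
POP      → (empty)
PUSH 0   → 0
PUSH -53 → 0 -53
DUP      → 0 -53 -53
EQ       → 0 1
STORE 1  → 0
POP      → (empty)
LOAD 1   → 1
PUSH -9  → 1 -9
SWAP     → -9 1
POP      → -9
PUSH 3   → -9 3
POP      → -9

-9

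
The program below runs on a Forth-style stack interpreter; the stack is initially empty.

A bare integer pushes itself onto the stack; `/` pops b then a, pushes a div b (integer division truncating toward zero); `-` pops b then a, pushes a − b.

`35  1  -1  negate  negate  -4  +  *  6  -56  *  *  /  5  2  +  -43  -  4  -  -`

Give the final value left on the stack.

35     → 35
1      → 35 1
-1     → 35 1 -1
negate → 35 1 1
negate → 35 1 -1
-4     → 35 1 -1 -4
+      → 35 1 -5
*      → 35 -5
6      → 35 -5 6
-56    → 35 -5 6 -56
*      → 35 -5 -336
*      → 35 1680
/      → 0
5      → 0 5
2      → 0 5 2
+      → 0 7
-43    → 0 7 -43
-      → 0 50
4      → 0 50 4
-      → 0 46
-      → -46

-46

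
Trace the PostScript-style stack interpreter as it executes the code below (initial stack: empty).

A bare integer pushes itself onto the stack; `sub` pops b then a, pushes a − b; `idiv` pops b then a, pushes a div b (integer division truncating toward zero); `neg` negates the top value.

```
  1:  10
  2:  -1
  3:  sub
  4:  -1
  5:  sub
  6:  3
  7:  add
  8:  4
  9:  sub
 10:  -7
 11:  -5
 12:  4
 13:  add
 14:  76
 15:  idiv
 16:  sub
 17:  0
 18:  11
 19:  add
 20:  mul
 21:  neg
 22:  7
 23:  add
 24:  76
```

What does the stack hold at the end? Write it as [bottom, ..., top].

10   → 10
-1   → 10 -1
sub  → 11
-1   → 11 -1
sub  → 12
3    → 12 3
add  → 15
4    → 15 4
sub  → 11
-7   → 11 -7
-5   → 11 -7 -5
4    → 11 -7 -5 4
add  → 11 -7 -1
76   → 11 -7 -1 76
idiv → 11 -7 0
sub  → 11 -7
0    → 11 -7 0
11   → 11 -7 0 11
add  → 11 -7 11
mul  → 11 -77
neg  → 11 77
7    → 11 77 7
add  → 11 84
76   → 11 84 76

[11, 84, 76]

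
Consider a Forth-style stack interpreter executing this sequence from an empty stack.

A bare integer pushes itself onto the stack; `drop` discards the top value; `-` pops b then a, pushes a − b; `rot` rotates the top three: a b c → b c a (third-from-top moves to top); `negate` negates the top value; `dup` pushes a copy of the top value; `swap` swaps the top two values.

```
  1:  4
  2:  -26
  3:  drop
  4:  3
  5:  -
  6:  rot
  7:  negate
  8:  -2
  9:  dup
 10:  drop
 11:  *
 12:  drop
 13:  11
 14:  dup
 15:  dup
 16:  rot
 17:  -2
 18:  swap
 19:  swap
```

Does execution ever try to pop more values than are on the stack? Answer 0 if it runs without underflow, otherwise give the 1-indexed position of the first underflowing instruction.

4     [4]
-26   [4, -26]
drop  [4]
3     [4, 3]
-     [1]
rot  — needs 3 operands, stack has 1 → underflow

6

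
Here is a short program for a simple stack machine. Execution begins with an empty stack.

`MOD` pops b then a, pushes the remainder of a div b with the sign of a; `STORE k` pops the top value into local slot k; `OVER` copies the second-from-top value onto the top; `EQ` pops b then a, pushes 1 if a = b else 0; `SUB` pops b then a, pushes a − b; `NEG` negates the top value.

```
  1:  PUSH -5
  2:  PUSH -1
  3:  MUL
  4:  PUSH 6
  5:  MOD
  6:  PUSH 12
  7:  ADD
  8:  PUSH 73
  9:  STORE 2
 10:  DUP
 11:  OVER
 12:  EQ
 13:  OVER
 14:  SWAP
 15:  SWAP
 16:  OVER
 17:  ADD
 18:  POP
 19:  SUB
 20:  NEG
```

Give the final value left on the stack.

-16

PUSH -5  [-5]
PUSH -1  [-5, -1]
MUL      [5]
PUSH 6   [5, 6]
MOD      [5]
PUSH 12  [5, 12]
ADD      [17]
PUSH 73  [17, 73]
STORE 2  [17]
DUP      [17, 17]
OVER     [17, 17, 17]
EQ       [17, 1]
OVER     [17, 1, 17]
SWAP     [17, 17, 1]
SWAP     [17, 1, 17]
OVER     [17, 1, 17, 1]
ADD      [17, 1, 18]
POP      [17, 1]
SUB      [16]
NEG      [-16]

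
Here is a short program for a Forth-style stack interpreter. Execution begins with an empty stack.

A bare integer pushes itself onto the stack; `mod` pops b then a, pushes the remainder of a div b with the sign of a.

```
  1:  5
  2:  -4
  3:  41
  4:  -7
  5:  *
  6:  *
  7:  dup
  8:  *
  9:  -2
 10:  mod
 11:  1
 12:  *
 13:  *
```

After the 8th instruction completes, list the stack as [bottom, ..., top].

[5, 1317904]

5    5
-4   5 -4
41   5 -4 41
-7   5 -4 41 -7
*    5 -4 -287
*    5 1148
dup  5 1148 1148
*    5 1317904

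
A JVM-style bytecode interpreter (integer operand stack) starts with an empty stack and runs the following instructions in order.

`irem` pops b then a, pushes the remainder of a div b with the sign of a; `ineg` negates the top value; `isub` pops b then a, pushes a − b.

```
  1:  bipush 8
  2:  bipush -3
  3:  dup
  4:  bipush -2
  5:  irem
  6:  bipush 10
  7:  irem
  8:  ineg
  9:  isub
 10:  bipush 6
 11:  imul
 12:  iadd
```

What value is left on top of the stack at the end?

-16

bipush 8  → [8]
bipush -3 → [8, -3]
dup       → [8, -3, -3]
bipush -2 → [8, -3, -3, -2]
irem      → [8, -3, -1]
bipush 10 → [8, -3, -1, 10]
irem      → [8, -3, -1]
ineg      → [8, -3, 1]
isub      → [8, -4]
bipush 6  → [8, -4, 6]
imul      → [8, -24]
iadd      → [-16]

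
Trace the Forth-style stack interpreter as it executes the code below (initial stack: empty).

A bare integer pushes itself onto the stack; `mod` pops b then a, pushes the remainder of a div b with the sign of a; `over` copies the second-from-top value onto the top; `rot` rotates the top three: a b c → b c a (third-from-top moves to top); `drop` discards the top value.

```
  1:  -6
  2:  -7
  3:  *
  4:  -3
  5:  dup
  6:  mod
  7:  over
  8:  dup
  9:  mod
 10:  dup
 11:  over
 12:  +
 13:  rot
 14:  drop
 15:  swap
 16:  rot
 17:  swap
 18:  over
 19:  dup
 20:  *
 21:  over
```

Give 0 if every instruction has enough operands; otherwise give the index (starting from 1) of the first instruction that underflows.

0

-6   : -6
-7   : -6 -7
*    : 42
-3   : 42 -3
dup  : 42 -3 -3
mod  : 42 0
over : 42 0 42
dup  : 42 0 42 42
mod  : 42 0 0
dup  : 42 0 0 0
over : 42 0 0 0 0
+    : 42 0 0 0
rot  : 42 0 0 0
drop : 42 0 0
swap : 42 0 0
rot  : 0 0 42
swap : 0 42 0
over : 0 42 0 42
dup  : 0 42 0 42 42
*    : 0 42 0 1764
over : 0 42 0 1764 0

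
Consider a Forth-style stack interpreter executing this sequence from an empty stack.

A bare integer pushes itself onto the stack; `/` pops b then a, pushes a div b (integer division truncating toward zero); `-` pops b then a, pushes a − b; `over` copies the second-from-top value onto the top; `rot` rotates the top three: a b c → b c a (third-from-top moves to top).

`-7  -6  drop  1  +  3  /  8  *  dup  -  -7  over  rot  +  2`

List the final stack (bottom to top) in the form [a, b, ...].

[-7, 0, 2]

-7    -7
-6    -7 -6
drop  -7
1     -7 1
+     -6
3     -6 3
/     -2
8     -2 8
*     -16
dup   -16 -16
-     0
-7    0 -7
over  0 -7 0
rot   -7 0 0
+     -7 0
2     -7 0 2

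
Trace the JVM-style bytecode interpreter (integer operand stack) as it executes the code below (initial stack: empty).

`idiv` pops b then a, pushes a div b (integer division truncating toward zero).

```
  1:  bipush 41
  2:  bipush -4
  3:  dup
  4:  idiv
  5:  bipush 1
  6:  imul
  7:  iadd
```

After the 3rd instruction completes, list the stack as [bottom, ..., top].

[41, -4, -4]

bipush 41  [41]
bipush -4  [41, -4]
dup        [41, -4, -4]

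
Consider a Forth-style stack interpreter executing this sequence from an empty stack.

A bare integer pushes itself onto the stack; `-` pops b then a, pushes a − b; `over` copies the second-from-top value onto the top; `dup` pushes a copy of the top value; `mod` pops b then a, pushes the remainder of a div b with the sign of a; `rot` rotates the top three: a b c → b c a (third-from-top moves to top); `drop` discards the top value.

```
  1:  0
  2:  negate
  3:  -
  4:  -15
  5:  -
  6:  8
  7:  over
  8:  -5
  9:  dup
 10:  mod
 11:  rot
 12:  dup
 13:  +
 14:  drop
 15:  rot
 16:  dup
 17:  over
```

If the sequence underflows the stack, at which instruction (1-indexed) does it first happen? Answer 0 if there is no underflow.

3

0      -> [0]
negate -> [0]
-  — needs 2 operands, stack has 1 → underflow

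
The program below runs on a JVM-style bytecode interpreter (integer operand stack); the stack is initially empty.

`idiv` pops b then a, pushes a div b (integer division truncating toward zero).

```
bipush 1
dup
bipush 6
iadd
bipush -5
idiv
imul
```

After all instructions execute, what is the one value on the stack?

-1

bipush 1  → [1]
dup       → [1, 1]
bipush 6  → [1, 1, 6]
iadd      → [1, 7]
bipush -5 → [1, 7, -5]
idiv      → [1, -1]
imul      → [-1]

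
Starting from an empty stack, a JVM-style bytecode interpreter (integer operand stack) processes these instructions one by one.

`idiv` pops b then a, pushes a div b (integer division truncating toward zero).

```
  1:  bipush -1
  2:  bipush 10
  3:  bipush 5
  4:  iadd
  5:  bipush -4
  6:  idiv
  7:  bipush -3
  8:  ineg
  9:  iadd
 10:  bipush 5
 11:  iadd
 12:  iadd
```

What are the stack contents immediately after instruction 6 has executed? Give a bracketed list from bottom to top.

[-1, -3]

bipush -1 → [-1]
bipush 10 → [-1, 10]
bipush 5  → [-1, 10, 5]
iadd      → [-1, 15]
bipush -4 → [-1, 15, -4]
idiv      → [-1, -3]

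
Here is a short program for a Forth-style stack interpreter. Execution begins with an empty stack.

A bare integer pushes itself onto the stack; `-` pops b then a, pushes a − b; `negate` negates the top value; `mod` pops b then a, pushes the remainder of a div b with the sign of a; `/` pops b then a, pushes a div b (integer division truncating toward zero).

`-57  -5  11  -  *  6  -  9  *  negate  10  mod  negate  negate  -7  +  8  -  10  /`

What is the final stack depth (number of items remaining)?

-57    : [-57]
-5     : [-57, -5]
11     : [-57, -5, 11]
-      : [-57, -16]
*      : [912]
6      : [912, 6]
-      : [906]
9      : [906, 9]
*      : [8154]
negate : [-8154]
10     : [-8154, 10]
mod    : [-4]
negate : [4]
negate : [-4]
-7     : [-4, -7]
+      : [-11]
8      : [-11, 8]
-      : [-19]
10     : [-19, 10]
/      : [-1]

1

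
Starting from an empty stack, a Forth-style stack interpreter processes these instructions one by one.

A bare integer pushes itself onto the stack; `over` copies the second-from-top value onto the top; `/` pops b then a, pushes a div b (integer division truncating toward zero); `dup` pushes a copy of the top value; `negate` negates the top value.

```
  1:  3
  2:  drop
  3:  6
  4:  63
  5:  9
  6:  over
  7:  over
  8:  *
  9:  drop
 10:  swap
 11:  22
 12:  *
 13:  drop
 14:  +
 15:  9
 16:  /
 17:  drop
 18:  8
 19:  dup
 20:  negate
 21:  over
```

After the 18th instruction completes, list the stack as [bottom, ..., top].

3    -> [3]
drop -> []
6    -> [6]
63   -> [6, 63]
9    -> [6, 63, 9]
over -> [6, 63, 9, 63]
over -> [6, 63, 9, 63, 9]
*    -> [6, 63, 9, 567]
drop -> [6, 63, 9]
swap -> [6, 9, 63]
22   -> [6, 9, 63, 22]
*    -> [6, 9, 1386]
drop -> [6, 9]
+    -> [15]
9    -> [15, 9]
/    -> [1]
drop -> []
8    -> [8]

[8]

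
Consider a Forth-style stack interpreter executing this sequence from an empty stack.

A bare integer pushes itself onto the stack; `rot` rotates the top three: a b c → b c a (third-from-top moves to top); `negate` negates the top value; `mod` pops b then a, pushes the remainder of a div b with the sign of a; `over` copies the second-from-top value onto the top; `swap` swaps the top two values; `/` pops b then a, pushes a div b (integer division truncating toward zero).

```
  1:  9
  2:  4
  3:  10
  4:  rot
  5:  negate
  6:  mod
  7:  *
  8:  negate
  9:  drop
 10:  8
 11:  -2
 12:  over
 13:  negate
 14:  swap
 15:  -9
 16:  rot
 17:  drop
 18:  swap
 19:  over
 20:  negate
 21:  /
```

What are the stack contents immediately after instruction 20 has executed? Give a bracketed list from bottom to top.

9      : [9]
4      : [9, 4]
10     : [9, 4, 10]
rot    : [4, 10, 9]
negate : [4, 10, -9]
mod    : [4, 1]
*      : [4]
negate : [-4]
drop   : []
8      : [8]
-2     : [8, -2]
over   : [8, -2, 8]
negate : [8, -2, -8]
swap   : [8, -8, -2]
-9     : [8, -8, -2, -9]
rot    : [8, -2, -9, -8]
drop   : [8, -2, -9]
swap   : [8, -9, -2]
over   : [8, -9, -2, -9]
negate : [8, -9, -2, 9]

[8, -9, -2, 9]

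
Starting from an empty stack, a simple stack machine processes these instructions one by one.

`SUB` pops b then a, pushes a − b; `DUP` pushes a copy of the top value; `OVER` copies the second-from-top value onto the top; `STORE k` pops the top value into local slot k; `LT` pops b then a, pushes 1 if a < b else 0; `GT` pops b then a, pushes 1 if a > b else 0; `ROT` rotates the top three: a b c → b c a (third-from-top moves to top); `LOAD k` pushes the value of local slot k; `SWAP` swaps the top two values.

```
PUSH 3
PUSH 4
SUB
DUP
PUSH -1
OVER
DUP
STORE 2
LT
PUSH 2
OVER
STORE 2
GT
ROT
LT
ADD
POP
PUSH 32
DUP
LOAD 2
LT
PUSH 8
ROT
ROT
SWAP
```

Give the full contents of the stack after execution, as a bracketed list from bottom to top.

PUSH 3  : [3]
PUSH 4  : [3, 4]
SUB     : [-1]
DUP     : [-1, -1]
PUSH -1 : [-1, -1, -1]
OVER    : [-1, -1, -1, -1]
DUP     : [-1, -1, -1, -1, -1]
STORE 2 : [-1, -1, -1, -1]
LT      : [-1, -1, 0]
PUSH 2  : [-1, -1, 0, 2]
OVER    : [-1, -1, 0, 2, 0]
STORE 2 : [-1, -1, 0, 2]
GT      : [-1, -1, 0]
ROT     : [-1, 0, -1]
LT      : [-1, 0]
ADD     : [-1]
POP     : []
PUSH 32 : [32]
DUP     : [32, 32]
LOAD 2  : [32, 32, 0]
LT      : [32, 0]
PUSH 8  : [32, 0, 8]
ROT     : [0, 8, 32]
ROT     : [8, 32, 0]
SWAP    : [8, 0, 32]

[8, 0, 32]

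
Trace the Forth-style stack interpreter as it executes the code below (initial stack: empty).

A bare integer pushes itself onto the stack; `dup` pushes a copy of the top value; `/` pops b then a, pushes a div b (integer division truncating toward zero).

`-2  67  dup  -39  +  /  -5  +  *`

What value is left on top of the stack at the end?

-2  : -2
67  : -2 67
dup : -2 67 67
-39 : -2 67 67 -39
+   : -2 67 28
/   : -2 2
-5  : -2 2 -5
+   : -2 -3
*   : 6

6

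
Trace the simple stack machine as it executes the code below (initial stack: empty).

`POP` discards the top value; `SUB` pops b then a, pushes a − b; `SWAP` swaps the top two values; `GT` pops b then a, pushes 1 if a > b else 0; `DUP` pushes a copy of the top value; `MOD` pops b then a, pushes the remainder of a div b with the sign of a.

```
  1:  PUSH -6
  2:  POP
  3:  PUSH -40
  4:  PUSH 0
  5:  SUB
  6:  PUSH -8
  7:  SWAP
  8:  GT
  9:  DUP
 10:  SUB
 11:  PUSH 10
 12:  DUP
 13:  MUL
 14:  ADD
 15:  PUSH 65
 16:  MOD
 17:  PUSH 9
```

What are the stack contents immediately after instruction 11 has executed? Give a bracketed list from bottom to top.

[0, 10]

PUSH -6  → [-6]
POP      → []
PUSH -40 → [-40]
PUSH 0   → [-40, 0]
SUB      → [-40]
PUSH -8  → [-40, -8]
SWAP     → [-8, -40]
GT       → [1]
DUP      → [1, 1]
SUB      → [0]
PUSH 10  → [0, 10]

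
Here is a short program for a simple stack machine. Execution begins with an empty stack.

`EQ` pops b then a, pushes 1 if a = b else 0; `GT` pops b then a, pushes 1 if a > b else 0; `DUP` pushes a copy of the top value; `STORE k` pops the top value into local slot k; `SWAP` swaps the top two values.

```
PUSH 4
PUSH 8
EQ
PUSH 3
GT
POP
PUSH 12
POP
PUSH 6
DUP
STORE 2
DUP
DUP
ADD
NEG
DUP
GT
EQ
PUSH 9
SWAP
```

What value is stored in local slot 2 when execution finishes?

6

PUSH 4  : [4]
PUSH 8  : [4, 8]
EQ      : [0]
PUSH 3  : [0, 3]
GT      : [0]
POP     : []
PUSH 12 : [12]
POP     : []
PUSH 6  : [6]
DUP     : [6, 6]
STORE 2 : [6]
DUP     : [6, 6]
DUP     : [6, 6, 6]
ADD     : [6, 12]
NEG     : [6, -12]
DUP     : [6, -12, -12]
GT      : [6, 0]
EQ      : [0]
PUSH 9  : [0, 9]
SWAP    : [9, 0]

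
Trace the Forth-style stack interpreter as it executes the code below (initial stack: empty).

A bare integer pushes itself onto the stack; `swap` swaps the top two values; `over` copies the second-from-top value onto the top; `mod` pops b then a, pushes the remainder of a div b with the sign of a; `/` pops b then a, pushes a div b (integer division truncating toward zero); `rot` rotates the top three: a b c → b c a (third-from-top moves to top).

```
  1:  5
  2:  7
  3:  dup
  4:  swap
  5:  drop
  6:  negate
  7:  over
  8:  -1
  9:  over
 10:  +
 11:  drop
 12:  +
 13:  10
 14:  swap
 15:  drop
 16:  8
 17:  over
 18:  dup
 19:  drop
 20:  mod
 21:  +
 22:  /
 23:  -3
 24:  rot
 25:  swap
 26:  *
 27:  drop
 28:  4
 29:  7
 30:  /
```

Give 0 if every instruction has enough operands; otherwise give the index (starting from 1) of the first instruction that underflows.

5      -> [5]
7      -> [5, 7]
dup    -> [5, 7, 7]
swap   -> [5, 7, 7]
drop   -> [5, 7]
negate -> [5, -7]
over   -> [5, -7, 5]
-1     -> [5, -7, 5, -1]
over   -> [5, -7, 5, -1, 5]
+      -> [5, -7, 5, 4]
drop   -> [5, -7, 5]
+      -> [5, -2]
10     -> [5, -2, 10]
swap   -> [5, 10, -2]
drop   -> [5, 10]
8      -> [5, 10, 8]
over   -> [5, 10, 8, 10]
dup    -> [5, 10, 8, 10, 10]
drop   -> [5, 10, 8, 10]
mod    -> [5, 10, 8]
+      -> [5, 18]
/      -> [0]
-3     -> [0, -3]
rot  — needs 3 operands, stack has 2 → underflow

24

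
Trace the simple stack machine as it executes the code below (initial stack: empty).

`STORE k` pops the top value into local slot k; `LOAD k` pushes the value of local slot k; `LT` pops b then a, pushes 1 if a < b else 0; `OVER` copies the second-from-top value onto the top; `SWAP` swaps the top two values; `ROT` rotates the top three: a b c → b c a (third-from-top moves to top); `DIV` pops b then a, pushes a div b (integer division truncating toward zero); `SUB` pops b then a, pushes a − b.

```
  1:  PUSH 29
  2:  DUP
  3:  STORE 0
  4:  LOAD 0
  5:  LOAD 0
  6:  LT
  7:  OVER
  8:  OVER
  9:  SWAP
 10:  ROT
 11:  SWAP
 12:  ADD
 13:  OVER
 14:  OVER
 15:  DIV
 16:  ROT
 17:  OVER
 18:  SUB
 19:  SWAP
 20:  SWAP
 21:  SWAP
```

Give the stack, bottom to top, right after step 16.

PUSH 29 → 29
DUP     → 29 29
STORE 0 → 29
LOAD 0  → 29 29
LOAD 0  → 29 29 29
LT      → 29 0
OVER    → 29 0 29
OVER    → 29 0 29 0
SWAP    → 29 0 0 29
ROT     → 29 0 29 0
SWAP    → 29 0 0 29
ADD     → 29 0 29
OVER    → 29 0 29 0
OVER    → 29 0 29 0 29
DIV     → 29 0 29 0
ROT     → 29 29 0 0

[29, 29, 0, 0]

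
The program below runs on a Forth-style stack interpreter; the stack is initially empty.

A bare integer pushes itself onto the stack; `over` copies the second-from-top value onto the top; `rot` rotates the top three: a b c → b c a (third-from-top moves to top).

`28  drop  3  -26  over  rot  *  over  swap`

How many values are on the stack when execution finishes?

28    [28]
drop  []
3     [3]
-26   [3, -26]
over  [3, -26, 3]
rot   [-26, 3, 3]
*     [-26, 9]
over  [-26, 9, -26]
swap  [-26, -26, 9]

3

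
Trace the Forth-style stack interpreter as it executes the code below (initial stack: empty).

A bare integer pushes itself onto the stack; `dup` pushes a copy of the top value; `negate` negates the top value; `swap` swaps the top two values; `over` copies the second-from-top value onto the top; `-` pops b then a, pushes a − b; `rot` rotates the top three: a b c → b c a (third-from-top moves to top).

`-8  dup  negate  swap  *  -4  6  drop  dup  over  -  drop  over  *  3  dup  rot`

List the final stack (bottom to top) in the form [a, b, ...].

-8      [-8]
dup     [-8, -8]
negate  [-8, 8]
swap    [8, -8]
*       [-64]
-4      [-64, -4]
6       [-64, -4, 6]
drop    [-64, -4]
dup     [-64, -4, -4]
over    [-64, -4, -4, -4]
-       [-64, -4, 0]
drop    [-64, -4]
over    [-64, -4, -64]
*       [-64, 256]
3       [-64, 256, 3]
dup     [-64, 256, 3, 3]
rot     [-64, 3, 3, 256]

[-64, 3, 3, 256]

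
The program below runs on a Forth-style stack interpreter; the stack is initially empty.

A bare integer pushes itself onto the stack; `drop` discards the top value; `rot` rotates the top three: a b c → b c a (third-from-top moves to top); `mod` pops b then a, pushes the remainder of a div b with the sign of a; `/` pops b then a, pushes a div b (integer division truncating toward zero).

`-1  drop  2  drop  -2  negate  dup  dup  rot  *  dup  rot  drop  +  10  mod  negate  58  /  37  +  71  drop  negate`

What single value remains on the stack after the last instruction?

-37

-1      [-1]
drop    []
2       [2]
drop    []
-2      [-2]
negate  [2]
dup     [2, 2]
dup     [2, 2, 2]
rot     [2, 2, 2]
*       [2, 4]
dup     [2, 4, 4]
rot     [4, 4, 2]
drop    [4, 4]
+       [8]
10      [8, 10]
mod     [8]
negate  [-8]
58      [-8, 58]
/       [0]
37      [0, 37]
+       [37]
71      [37, 71]
drop    [37]
negate  [-37]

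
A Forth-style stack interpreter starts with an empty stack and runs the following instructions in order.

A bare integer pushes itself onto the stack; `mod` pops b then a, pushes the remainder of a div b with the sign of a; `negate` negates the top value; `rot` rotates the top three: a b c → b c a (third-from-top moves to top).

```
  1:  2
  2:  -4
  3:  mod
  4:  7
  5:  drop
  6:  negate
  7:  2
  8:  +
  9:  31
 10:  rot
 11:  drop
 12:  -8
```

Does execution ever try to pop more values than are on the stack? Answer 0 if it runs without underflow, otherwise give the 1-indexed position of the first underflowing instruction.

10

2      : 2
-4     : 2 -4
mod    : 2
7      : 2 7
drop   : 2
negate : -2
2      : -2 2
+      : 0
31     : 0 31
rot  — needs 3 operands, stack has 2 → underflow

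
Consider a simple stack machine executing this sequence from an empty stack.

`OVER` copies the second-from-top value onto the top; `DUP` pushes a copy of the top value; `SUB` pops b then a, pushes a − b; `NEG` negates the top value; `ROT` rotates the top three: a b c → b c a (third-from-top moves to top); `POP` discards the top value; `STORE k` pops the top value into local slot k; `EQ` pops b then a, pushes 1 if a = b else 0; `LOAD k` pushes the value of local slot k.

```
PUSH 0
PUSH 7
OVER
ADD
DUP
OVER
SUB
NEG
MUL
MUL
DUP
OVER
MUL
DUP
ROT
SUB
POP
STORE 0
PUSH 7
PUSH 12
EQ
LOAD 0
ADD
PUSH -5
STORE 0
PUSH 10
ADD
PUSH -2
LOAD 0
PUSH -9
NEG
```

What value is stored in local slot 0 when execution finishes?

PUSH 0  -> [0]
PUSH 7  -> [0, 7]
OVER    -> [0, 7, 0]
ADD     -> [0, 7]
DUP     -> [0, 7, 7]
OVER    -> [0, 7, 7, 7]
SUB     -> [0, 7, 0]
NEG     -> [0, 7, 0]
MUL     -> [0, 0]
MUL     -> [0]
DUP     -> [0, 0]
OVER    -> [0, 0, 0]
MUL     -> [0, 0]
DUP     -> [0, 0, 0]
ROT     -> [0, 0, 0]
SUB     -> [0, 0]
POP     -> [0]
STORE 0 -> []
PUSH 7  -> [7]
PUSH 12 -> [7, 12]
EQ      -> [0]
LOAD 0  -> [0, 0]
ADD     -> [0]
PUSH -5 -> [0, -5]
STORE 0 -> [0]
PUSH 10 -> [0, 10]
ADD     -> [10]
PUSH -2 -> [10, -2]
LOAD 0  -> [10, -2, -5]
PUSH -9 -> [10, -2, -5, -9]
NEG     -> [10, -2, -5, 9]

-5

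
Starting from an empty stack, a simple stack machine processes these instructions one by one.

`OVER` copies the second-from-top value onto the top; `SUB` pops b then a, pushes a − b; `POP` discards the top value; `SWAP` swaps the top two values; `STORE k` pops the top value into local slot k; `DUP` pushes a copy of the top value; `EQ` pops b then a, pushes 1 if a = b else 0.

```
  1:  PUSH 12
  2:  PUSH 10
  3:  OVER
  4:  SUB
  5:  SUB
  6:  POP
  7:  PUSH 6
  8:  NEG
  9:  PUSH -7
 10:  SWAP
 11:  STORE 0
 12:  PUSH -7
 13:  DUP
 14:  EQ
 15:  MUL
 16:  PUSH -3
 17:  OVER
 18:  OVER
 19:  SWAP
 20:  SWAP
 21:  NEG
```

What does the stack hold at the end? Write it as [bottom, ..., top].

[-7, -3, -7, 3]

PUSH 12  [12]
PUSH 10  [12, 10]
OVER     [12, 10, 12]
SUB      [12, -2]
SUB      [14]
POP      []
PUSH 6   [6]
NEG      [-6]
PUSH -7  [-6, -7]
SWAP     [-7, -6]
STORE 0  [-7]
PUSH -7  [-7, -7]
DUP      [-7, -7, -7]
EQ       [-7, 1]
MUL      [-7]
PUSH -3  [-7, -3]
OVER     [-7, -3, -7]
OVER     [-7, -3, -7, -3]
SWAP     [-7, -3, -3, -7]
SWAP     [-7, -3, -7, -3]
NEG      [-7, -3, -7, 3]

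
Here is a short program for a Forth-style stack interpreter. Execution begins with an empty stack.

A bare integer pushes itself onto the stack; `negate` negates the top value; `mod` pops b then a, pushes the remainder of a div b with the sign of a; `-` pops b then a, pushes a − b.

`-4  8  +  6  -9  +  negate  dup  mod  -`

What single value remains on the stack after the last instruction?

-4     -> -4
8      -> -4 8
+      -> 4
6      -> 4 6
-9     -> 4 6 -9
+      -> 4 -3
negate -> 4 3
dup    -> 4 3 3
mod    -> 4 0
-      -> 4

4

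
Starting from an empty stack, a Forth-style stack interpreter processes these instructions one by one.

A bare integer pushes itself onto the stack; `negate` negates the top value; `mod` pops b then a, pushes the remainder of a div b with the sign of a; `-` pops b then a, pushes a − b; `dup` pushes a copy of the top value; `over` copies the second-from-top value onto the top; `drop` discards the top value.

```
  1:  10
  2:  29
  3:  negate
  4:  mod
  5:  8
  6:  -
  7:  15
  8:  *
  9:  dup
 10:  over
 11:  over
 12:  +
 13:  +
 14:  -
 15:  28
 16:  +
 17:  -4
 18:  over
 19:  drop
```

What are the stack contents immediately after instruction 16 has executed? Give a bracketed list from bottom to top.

[-32]

10      [10]
29      [10, 29]
negate  [10, -29]
mod     [10]
8       [10, 8]
-       [2]
15      [2, 15]
*       [30]
dup     [30, 30]
over    [30, 30, 30]
over    [30, 30, 30, 30]
+       [30, 30, 60]
+       [30, 90]
-       [-60]
28      [-60, 28]
+       [-32]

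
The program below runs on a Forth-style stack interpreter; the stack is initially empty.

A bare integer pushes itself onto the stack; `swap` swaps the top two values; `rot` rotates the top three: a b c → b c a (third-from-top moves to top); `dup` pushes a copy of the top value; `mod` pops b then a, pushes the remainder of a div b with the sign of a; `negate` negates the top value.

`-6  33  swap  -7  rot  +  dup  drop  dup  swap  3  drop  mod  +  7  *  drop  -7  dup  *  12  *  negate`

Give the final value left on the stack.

-6      [-6]
33      [-6, 33]
swap    [33, -6]
-7      [33, -6, -7]
rot     [-6, -7, 33]
+       [-6, 26]
dup     [-6, 26, 26]
drop    [-6, 26]
dup     [-6, 26, 26]
swap    [-6, 26, 26]
3       [-6, 26, 26, 3]
drop    [-6, 26, 26]
mod     [-6, 0]
+       [-6]
7       [-6, 7]
*       [-42]
drop    []
-7      [-7]
dup     [-7, -7]
*       [49]
12      [49, 12]
*       [588]
negate  [-588]

-588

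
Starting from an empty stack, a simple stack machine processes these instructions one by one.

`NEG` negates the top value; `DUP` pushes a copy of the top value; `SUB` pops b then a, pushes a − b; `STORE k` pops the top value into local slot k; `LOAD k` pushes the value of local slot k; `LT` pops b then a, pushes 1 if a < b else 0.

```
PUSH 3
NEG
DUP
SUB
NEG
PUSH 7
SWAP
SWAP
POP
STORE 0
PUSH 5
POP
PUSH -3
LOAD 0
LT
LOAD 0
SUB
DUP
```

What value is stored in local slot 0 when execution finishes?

0

PUSH 3  -> [3]
NEG     -> [-3]
DUP     -> [-3, -3]
SUB     -> [0]
NEG     -> [0]
PUSH 7  -> [0, 7]
SWAP    -> [7, 0]
SWAP    -> [0, 7]
POP     -> [0]
STORE 0 -> []
PUSH 5  -> [5]
POP     -> []
PUSH -3 -> [-3]
LOAD 0  -> [-3, 0]
LT      -> [1]
LOAD 0  -> [1, 0]
SUB     -> [1]
DUP     -> [1, 1]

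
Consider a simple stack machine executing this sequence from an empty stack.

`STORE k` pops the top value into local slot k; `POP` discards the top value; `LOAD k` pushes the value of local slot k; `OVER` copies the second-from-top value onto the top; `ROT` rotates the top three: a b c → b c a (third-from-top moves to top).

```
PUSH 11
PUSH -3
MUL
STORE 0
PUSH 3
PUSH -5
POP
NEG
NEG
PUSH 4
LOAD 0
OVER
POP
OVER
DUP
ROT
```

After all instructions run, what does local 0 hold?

PUSH 11  11
PUSH -3  11 -3
MUL      -33
STORE 0  (empty)
PUSH 3   3
PUSH -5  3 -5
POP      3
NEG      -3
NEG      3
PUSH 4   3 4
LOAD 0   3 4 -33
OVER     3 4 -33 4
POP      3 4 -33
OVER     3 4 -33 4
DUP      3 4 -33 4 4
ROT      3 4 4 4 -33

-33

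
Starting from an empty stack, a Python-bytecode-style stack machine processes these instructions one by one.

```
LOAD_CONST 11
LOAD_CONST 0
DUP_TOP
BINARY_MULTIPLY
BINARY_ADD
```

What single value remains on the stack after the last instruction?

LOAD_CONST 11    [11]
LOAD_CONST 0     [11, 0]
DUP_TOP          [11, 0, 0]
BINARY_MULTIPLY  [11, 0]
BINARY_ADD       [11]

11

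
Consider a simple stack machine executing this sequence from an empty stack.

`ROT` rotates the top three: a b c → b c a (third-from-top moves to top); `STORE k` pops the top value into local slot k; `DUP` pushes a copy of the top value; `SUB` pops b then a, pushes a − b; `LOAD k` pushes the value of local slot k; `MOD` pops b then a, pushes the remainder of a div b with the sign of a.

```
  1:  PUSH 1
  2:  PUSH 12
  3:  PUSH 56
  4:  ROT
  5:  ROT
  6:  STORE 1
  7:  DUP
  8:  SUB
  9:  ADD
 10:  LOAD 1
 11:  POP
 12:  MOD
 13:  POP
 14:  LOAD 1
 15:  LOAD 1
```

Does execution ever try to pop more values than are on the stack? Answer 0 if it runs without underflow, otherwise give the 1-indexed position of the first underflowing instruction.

PUSH 1   [1]
PUSH 12  [1, 12]
PUSH 56  [1, 12, 56]
ROT      [12, 56, 1]
ROT      [56, 1, 12]
STORE 1  [56, 1]
DUP      [56, 1, 1]
SUB      [56, 0]
ADD      [56]
LOAD 1   [56, 12]
POP      [56]
MOD  — needs 2 operands, stack has 1 → underflow

12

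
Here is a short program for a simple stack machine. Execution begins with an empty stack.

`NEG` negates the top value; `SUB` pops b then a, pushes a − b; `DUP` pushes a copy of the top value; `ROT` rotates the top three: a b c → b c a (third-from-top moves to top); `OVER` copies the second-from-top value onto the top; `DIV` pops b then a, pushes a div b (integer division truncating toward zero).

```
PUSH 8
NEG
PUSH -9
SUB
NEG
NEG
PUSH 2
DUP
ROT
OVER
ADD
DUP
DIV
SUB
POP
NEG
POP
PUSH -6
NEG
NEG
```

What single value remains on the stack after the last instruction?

-6

PUSH 8  → 8
NEG     → -8
PUSH -9 → -8 -9
SUB     → 1
NEG     → -1
NEG     → 1
PUSH 2  → 1 2
DUP     → 1 2 2
ROT     → 2 2 1
OVER    → 2 2 1 2
ADD     → 2 2 3
DUP     → 2 2 3 3
DIV     → 2 2 1
SUB     → 2 1
POP     → 2
NEG     → -2
POP     → (empty)
PUSH -6 → -6
NEG     → 6
NEG     → -6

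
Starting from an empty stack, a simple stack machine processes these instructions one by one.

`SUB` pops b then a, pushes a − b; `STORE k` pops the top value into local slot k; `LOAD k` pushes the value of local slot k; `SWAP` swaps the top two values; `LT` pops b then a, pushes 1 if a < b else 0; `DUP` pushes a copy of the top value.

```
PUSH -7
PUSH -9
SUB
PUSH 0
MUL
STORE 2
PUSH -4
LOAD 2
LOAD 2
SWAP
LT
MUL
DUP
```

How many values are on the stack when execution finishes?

PUSH -7 -> [-7]
PUSH -9 -> [-7, -9]
SUB     -> [2]
PUSH 0  -> [2, 0]
MUL     -> [0]
STORE 2 -> []
PUSH -4 -> [-4]
LOAD 2  -> [-4, 0]
LOAD 2  -> [-4, 0, 0]
SWAP    -> [-4, 0, 0]
LT      -> [-4, 0]
MUL     -> [0]
DUP     -> [0, 0]

2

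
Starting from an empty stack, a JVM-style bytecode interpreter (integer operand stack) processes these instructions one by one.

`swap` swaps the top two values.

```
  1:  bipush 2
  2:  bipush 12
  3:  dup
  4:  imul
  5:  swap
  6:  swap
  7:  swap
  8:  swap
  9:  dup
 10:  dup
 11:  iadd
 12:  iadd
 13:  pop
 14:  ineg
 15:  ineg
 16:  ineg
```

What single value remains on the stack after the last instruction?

bipush 2  → 2
bipush 12 → 2 12
dup       → 2 12 12
imul      → 2 144
swap      → 144 2
swap      → 2 144
swap      → 144 2
swap      → 2 144
dup       → 2 144 144
dup       → 2 144 144 144
iadd      → 2 144 288
iadd      → 2 432
pop       → 2
ineg      → -2
ineg      → 2
ineg      → -2

-2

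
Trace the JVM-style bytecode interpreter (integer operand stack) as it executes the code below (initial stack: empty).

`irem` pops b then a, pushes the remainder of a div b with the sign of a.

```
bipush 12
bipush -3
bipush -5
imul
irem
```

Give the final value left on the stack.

12

bipush 12 : [12]
bipush -3 : [12, -3]
bipush -5 : [12, -3, -5]
imul      : [12, 15]
irem      : [12]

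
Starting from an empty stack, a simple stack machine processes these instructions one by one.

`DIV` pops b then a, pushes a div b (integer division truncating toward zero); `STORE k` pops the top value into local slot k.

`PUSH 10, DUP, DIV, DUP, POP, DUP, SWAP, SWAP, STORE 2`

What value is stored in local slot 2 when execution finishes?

1

PUSH 10  [10]
DUP      [10, 10]
DIV      [1]
DUP      [1, 1]
POP      [1]
DUP      [1, 1]
SWAP     [1, 1]
SWAP     [1, 1]
STORE 2  [1]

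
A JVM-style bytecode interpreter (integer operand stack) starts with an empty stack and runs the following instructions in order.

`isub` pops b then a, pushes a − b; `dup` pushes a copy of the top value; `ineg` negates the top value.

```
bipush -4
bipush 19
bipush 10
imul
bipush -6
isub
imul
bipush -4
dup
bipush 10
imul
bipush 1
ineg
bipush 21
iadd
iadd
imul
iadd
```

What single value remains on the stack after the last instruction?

-704

bipush -4  -4
bipush 19  -4 19
bipush 10  -4 19 10
imul       -4 190
bipush -6  -4 190 -6
isub       -4 196
imul       -784
bipush -4  -784 -4
dup        -784 -4 -4
bipush 10  -784 -4 -4 10
imul       -784 -4 -40
bipush 1   -784 -4 -40 1
ineg       -784 -4 -40 -1
bipush 21  -784 -4 -40 -1 21
iadd       -784 -4 -40 20
iadd       -784 -4 -20
imul       -784 80
iadd       -704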